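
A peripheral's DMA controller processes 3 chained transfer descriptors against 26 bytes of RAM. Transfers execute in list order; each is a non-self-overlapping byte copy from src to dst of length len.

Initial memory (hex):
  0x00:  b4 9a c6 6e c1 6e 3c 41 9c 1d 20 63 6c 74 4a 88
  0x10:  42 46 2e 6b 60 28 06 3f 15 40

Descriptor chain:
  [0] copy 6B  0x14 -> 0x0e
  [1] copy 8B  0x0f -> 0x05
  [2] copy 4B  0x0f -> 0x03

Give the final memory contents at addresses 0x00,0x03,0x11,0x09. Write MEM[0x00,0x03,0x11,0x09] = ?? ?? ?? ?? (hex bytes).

D0: mem[0x0e..0x13] <- [60 28 06 3f 15 40]
D1: mem[0x05..0x0c] <- [28 06 3f 15 40 60 28 06]
D2: mem[0x03..0x06] <- [28 06 3f 15]
query mem[0x00]=0xb4, mem[0x03]=0x28, mem[0x11]=0x3f, mem[0x09]=0x40

MEM[0x00,0x03,0x11,0x09] = b4 28 3f 40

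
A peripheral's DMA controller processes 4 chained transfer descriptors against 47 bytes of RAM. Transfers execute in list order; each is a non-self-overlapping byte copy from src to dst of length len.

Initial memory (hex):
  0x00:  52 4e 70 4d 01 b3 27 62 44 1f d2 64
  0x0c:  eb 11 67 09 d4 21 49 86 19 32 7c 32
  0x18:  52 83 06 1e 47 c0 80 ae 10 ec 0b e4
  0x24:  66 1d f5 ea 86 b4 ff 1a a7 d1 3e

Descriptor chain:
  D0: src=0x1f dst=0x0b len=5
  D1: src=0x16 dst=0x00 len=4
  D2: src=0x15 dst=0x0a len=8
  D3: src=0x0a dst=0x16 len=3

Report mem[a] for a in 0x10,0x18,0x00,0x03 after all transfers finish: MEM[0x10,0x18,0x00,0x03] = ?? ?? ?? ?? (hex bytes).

  after D0: wrote 5B at 0x0b = ae10ec0be4
  after D1: wrote 4B at 0x00 = 7c325283
  after D2: wrote 8B at 0x0a = 327c325283061e47
  after D3: wrote 3B at 0x16 = 327c32
query mem[0x10]=0x1e, mem[0x18]=0x32, mem[0x00]=0x7c, mem[0x03]=0x83

MEM[0x10,0x18,0x00,0x03] = 1e 32 7c 83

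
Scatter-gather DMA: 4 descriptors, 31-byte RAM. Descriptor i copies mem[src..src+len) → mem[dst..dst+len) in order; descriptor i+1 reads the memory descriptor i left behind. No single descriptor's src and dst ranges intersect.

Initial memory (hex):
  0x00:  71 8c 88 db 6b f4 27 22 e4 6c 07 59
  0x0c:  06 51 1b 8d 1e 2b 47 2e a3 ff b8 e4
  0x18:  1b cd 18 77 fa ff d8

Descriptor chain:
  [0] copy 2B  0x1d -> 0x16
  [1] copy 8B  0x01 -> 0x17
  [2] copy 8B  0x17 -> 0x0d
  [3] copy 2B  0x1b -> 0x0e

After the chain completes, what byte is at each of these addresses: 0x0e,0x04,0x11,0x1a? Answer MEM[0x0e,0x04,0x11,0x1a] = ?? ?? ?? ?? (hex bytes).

#0 dst[0x16+2] := {0xff,0xd8}
#1 dst[0x17+8] := {0x8c,0x88,0xdb,0x6b,0xf4,0x27,0x22,0xe4}
#2 dst[0x0d+8] := {0x8c,0x88,0xdb,0x6b,0xf4,0x27,0x22,0xe4}
#3 dst[0x0e+2] := {0xf4,0x27}
query mem[0x0e]=0xf4, mem[0x04]=0x6b, mem[0x11]=0xf4, mem[0x1a]=0x6b

MEM[0x0e,0x04,0x11,0x1a] = f4 6b f4 6b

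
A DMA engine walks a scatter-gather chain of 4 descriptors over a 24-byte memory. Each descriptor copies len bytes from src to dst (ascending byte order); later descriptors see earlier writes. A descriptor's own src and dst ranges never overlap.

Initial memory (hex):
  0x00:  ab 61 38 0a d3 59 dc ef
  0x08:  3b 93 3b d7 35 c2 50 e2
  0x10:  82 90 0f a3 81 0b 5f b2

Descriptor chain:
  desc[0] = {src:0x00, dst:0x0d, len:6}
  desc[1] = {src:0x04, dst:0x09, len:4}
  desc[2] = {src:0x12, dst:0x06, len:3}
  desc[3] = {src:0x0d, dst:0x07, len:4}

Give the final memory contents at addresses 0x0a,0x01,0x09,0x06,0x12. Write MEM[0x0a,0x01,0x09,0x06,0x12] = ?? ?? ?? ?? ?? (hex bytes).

D0: mem[0x0d..0x12] <- [ab 61 38 0a d3 59]
D1: mem[0x09..0x0c] <- [d3 59 dc ef]
D2: mem[0x06..0x08] <- [59 a3 81]
D3: mem[0x07..0x0a] <- [ab 61 38 0a]
query mem[0x0a]=0x0a, mem[0x01]=0x61, mem[0x09]=0x38, mem[0x06]=0x59, mem[0x12]=0x59

MEM[0x0a,0x01,0x09,0x06,0x12] = 0a 61 38 59 59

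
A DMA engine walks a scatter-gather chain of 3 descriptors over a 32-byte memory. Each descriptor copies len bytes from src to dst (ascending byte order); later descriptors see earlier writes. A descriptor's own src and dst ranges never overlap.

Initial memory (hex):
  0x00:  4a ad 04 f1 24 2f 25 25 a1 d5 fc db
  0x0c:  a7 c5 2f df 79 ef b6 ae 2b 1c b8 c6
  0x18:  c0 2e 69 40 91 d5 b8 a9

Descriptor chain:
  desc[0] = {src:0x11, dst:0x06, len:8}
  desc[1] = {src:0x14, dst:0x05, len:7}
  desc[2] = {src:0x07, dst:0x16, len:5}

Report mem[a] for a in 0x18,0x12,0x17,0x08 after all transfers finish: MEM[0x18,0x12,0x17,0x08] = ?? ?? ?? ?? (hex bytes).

  after D0: wrote 8B at 0x06 = efb6ae2b1cb8c6c0
  after D1: wrote 7B at 0x05 = 2b1cb8c6c02e69
  after D2: wrote 5B at 0x16 = b8c6c02e69
query mem[0x18]=0xc0, mem[0x12]=0xb6, mem[0x17]=0xc6, mem[0x08]=0xc6

MEM[0x18,0x12,0x17,0x08] = c0 b6 c6 c6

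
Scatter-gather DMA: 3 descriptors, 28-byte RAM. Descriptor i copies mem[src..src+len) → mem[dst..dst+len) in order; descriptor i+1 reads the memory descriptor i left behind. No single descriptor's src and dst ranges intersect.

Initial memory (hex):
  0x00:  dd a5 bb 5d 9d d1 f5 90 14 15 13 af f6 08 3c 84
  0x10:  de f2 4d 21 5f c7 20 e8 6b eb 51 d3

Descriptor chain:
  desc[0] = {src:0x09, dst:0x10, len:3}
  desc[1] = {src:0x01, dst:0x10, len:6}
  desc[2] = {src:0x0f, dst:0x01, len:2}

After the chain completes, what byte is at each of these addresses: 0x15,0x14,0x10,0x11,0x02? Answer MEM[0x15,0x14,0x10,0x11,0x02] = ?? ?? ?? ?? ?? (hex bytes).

MEM[0x15,0x14,0x10,0x11,0x02] = f5 d1 a5 bb a5

[0] 0x09->0x10 len=3 : 15 13 af
[1] 0x01->0x10 len=6 : a5 bb 5d 9d d1 f5
[2] 0x0f->0x01 len=2 : 84 a5
query mem[0x15]=0xf5, mem[0x14]=0xd1, mem[0x10]=0xa5, mem[0x11]=0xbb, mem[0x02]=0xa5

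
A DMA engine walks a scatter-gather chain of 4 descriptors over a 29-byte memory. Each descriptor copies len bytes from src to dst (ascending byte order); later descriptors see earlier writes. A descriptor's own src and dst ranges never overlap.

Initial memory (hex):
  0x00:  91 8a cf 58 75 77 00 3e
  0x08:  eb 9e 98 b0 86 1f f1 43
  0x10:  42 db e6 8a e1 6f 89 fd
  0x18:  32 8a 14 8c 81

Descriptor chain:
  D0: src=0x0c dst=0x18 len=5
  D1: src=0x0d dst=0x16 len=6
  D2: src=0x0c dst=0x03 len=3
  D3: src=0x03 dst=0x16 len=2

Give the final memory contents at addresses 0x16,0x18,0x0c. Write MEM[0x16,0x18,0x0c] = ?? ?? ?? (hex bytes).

[0] 0x0c->0x18 len=5 : 86 1f f1 43 42
[1] 0x0d->0x16 len=6 : 1f f1 43 42 db e6
[2] 0x0c->0x03 len=3 : 86 1f f1
[3] 0x03->0x16 len=2 : 86 1f
query mem[0x16]=0x86, mem[0x18]=0x43, mem[0x0c]=0x86

MEM[0x16,0x18,0x0c] = 86 43 86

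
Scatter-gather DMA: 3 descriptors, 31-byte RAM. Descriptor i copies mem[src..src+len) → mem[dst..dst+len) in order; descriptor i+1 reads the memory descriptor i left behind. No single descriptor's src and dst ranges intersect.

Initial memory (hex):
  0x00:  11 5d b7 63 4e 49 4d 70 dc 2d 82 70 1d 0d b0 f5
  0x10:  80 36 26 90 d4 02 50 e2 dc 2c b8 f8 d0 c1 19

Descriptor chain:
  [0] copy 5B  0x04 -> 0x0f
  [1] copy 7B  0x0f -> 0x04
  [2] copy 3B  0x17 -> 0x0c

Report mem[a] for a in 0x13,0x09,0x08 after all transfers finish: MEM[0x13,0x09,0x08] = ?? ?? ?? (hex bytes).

MEM[0x13,0x09,0x08] = dc d4 dc

[0] 0x04->0x0f len=5 : 4e 49 4d 70 dc
[1] 0x0f->0x04 len=7 : 4e 49 4d 70 dc d4 02
[2] 0x17->0x0c len=3 : e2 dc 2c
query mem[0x13]=0xdc, mem[0x09]=0xd4, mem[0x08]=0xdc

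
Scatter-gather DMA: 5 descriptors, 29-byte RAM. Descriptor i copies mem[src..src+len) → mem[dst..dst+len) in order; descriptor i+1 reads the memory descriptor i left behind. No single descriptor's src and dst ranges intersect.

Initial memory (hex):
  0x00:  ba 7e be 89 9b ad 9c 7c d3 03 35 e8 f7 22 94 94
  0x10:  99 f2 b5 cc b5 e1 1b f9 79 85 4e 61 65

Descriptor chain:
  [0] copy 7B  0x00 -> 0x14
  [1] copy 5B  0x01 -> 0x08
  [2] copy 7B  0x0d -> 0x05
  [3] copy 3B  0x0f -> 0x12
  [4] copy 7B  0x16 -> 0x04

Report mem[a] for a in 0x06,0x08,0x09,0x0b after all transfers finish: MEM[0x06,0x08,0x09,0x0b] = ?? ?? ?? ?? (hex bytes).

MEM[0x06,0x08,0x09,0x0b] = 9b 9c 61 cc

#0 dst[0x14+7] := {0xba,0x7e,0xbe,0x89,0x9b,0xad,0x9c}
#1 dst[0x08+5] := {0x7e,0xbe,0x89,0x9b,0xad}
#2 dst[0x05+7] := {0x22,0x94,0x94,0x99,0xf2,0xb5,0xcc}
#3 dst[0x12+3] := {0x94,0x99,0xf2}
#4 dst[0x04+7] := {0xbe,0x89,0x9b,0xad,0x9c,0x61,0x65}
query mem[0x06]=0x9b, mem[0x08]=0x9c, mem[0x09]=0x61, mem[0x0b]=0xcc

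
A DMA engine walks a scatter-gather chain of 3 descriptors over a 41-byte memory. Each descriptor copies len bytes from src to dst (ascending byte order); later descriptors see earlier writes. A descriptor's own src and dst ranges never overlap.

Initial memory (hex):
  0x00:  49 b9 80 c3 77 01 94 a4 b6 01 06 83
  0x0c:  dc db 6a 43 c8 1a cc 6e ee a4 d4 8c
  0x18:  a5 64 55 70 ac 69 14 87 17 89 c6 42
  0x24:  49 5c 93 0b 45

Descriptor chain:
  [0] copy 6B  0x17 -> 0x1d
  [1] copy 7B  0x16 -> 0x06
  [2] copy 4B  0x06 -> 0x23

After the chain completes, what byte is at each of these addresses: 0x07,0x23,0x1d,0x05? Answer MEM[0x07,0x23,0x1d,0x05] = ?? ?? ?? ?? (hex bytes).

MEM[0x07,0x23,0x1d,0x05] = 8c d4 8c 01

  after D0: wrote 6B at 0x1d = 8ca5645570ac
  after D1: wrote 7B at 0x06 = d48ca5645570ac
  after D2: wrote 4B at 0x23 = d48ca564
query mem[0x07]=0x8c, mem[0x23]=0xd4, mem[0x1d]=0x8c, mem[0x05]=0x01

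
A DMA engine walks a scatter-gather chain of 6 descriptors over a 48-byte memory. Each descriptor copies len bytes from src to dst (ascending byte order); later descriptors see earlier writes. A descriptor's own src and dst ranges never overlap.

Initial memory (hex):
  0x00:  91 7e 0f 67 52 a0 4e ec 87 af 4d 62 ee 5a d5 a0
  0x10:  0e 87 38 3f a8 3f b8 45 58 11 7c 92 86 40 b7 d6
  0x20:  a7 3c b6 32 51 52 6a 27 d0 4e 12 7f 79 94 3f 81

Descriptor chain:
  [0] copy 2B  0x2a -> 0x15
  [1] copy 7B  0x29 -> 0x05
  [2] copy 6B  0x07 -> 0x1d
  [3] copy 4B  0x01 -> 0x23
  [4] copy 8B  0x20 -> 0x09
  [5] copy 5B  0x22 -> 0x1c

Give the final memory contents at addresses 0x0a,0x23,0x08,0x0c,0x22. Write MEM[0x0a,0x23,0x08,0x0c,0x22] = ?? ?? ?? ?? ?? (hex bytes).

MEM[0x0a,0x23,0x08,0x0c,0x22] = 81 7e 79 7e ee

  after D0: wrote 2B at 0x15 = 127f
  after D1: wrote 7B at 0x05 = 4e127f79943f81
  after D2: wrote 6B at 0x1d = 7f79943f81ee
  after D3: wrote 4B at 0x23 = 7e0f6752
  after D4: wrote 8B at 0x09 = 3f81ee7e0f675227
  after D5: wrote 5B at 0x1c = ee7e0f6752
query mem[0x0a]=0x81, mem[0x23]=0x7e, mem[0x08]=0x79, mem[0x0c]=0x7e, mem[0x22]=0xee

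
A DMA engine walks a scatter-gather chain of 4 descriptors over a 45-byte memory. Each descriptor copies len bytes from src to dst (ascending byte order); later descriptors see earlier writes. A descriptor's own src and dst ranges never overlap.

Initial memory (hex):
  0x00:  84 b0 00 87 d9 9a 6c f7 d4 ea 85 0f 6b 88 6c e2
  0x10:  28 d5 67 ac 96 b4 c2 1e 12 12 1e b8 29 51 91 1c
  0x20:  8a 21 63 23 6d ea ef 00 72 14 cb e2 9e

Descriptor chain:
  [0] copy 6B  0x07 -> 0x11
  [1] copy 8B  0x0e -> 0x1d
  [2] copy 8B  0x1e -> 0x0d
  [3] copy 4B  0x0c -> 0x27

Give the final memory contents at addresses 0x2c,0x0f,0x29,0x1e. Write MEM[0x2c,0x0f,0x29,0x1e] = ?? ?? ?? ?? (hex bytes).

D0: mem[0x11..0x16] <- [f7 d4 ea 85 0f 6b]
D1: mem[0x1d..0x24] <- [6c e2 28 f7 d4 ea 85 0f]
D2: mem[0x0d..0x14] <- [e2 28 f7 d4 ea 85 0f ea]
D3: mem[0x27..0x2a] <- [6b e2 28 f7]
query mem[0x2c]=0x9e, mem[0x0f]=0xf7, mem[0x29]=0x28, mem[0x1e]=0xe2

MEM[0x2c,0x0f,0x29,0x1e] = 9e f7 28 e2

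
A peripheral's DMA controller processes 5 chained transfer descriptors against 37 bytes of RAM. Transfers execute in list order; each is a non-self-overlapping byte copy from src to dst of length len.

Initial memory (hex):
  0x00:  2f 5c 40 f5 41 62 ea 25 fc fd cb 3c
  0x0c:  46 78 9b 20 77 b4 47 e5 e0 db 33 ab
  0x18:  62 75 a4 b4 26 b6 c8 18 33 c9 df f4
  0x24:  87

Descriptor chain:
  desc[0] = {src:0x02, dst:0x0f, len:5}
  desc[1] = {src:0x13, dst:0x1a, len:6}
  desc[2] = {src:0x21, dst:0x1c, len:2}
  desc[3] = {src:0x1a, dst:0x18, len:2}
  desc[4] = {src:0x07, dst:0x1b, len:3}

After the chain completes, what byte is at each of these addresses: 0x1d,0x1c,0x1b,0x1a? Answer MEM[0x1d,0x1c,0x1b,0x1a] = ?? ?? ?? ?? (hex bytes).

MEM[0x1d,0x1c,0x1b,0x1a] = fd fc 25 ea

#0 dst[0x0f+5] := {0x40,0xf5,0x41,0x62,0xea}
#1 dst[0x1a+6] := {0xea,0xe0,0xdb,0x33,0xab,0x62}
#2 dst[0x1c+2] := {0xc9,0xdf}
#3 dst[0x18+2] := {0xea,0xe0}
#4 dst[0x1b+3] := {0x25,0xfc,0xfd}
query mem[0x1d]=0xfd, mem[0x1c]=0xfc, mem[0x1b]=0x25, mem[0x1a]=0xea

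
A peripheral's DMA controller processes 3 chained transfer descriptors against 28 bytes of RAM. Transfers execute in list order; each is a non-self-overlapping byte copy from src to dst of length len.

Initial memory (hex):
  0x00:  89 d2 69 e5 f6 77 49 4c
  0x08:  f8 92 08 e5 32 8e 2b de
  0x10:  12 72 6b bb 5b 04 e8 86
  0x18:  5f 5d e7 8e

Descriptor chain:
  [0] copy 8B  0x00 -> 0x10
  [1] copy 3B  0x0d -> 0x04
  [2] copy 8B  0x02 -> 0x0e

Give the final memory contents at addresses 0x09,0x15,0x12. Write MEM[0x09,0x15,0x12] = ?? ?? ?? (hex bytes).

D0: mem[0x10..0x17] <- [89 d2 69 e5 f6 77 49 4c]
D1: mem[0x04..0x06] <- [8e 2b de]
D2: mem[0x0e..0x15] <- [69 e5 8e 2b de 4c f8 92]
query mem[0x09]=0x92, mem[0x15]=0x92, mem[0x12]=0xde

MEM[0x09,0x15,0x12] = 92 92 de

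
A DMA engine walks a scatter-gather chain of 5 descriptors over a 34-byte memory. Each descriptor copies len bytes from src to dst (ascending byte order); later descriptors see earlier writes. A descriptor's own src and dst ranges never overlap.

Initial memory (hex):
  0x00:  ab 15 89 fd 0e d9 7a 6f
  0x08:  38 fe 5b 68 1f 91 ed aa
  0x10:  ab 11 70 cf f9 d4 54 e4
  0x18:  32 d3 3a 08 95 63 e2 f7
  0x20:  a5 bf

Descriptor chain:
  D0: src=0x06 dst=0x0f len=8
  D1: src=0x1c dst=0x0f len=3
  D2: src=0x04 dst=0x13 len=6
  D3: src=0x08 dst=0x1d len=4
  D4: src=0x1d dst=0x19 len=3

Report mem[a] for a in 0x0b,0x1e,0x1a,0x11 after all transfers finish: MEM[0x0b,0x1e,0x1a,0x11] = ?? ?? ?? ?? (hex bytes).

MEM[0x0b,0x1e,0x1a,0x11] = 68 fe fe e2

[0] 0x06->0x0f len=8 : 7a 6f 38 fe 5b 68 1f 91
[1] 0x1c->0x0f len=3 : 95 63 e2
[2] 0x04->0x13 len=6 : 0e d9 7a 6f 38 fe
[3] 0x08->0x1d len=4 : 38 fe 5b 68
[4] 0x1d->0x19 len=3 : 38 fe 5b
query mem[0x0b]=0x68, mem[0x1e]=0xfe, mem[0x1a]=0xfe, mem[0x11]=0xe2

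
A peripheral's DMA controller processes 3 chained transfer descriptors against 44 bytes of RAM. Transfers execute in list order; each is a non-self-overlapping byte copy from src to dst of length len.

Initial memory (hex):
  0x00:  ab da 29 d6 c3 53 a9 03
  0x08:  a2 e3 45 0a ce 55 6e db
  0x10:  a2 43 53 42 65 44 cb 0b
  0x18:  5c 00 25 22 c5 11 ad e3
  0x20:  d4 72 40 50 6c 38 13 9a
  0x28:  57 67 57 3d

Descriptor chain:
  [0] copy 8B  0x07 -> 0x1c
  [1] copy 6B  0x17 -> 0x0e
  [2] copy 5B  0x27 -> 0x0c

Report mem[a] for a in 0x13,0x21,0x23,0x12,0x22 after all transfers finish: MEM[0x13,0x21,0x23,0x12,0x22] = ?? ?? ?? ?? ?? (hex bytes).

#0 dst[0x1c+8] := {0x03,0xa2,0xe3,0x45,0x0a,0xce,0x55,0x6e}
#1 dst[0x0e+6] := {0x0b,0x5c,0x00,0x25,0x22,0x03}
#2 dst[0x0c+5] := {0x9a,0x57,0x67,0x57,0x3d}
query mem[0x13]=0x03, mem[0x21]=0xce, mem[0x23]=0x6e, mem[0x12]=0x22, mem[0x22]=0x55

MEM[0x13,0x21,0x23,0x12,0x22] = 03 ce 6e 22 55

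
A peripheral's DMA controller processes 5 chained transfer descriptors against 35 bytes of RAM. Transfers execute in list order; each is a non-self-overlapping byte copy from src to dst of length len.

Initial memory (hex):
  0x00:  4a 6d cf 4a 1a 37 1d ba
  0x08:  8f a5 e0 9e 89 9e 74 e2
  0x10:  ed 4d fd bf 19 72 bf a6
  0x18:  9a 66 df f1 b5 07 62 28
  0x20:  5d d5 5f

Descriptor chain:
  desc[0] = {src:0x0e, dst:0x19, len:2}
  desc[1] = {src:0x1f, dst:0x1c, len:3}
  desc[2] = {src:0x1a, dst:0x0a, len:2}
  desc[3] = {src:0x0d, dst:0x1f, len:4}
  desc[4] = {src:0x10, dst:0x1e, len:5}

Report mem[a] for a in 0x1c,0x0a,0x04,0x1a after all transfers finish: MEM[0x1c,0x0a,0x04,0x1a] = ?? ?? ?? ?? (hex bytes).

D0: mem[0x19..0x1a] <- [74 e2]
D1: mem[0x1c..0x1e] <- [28 5d d5]
D2: mem[0x0a..0x0b] <- [e2 f1]
D3: mem[0x1f..0x22] <- [9e 74 e2 ed]
D4: mem[0x1e..0x22] <- [ed 4d fd bf 19]
query mem[0x1c]=0x28, mem[0x0a]=0xe2, mem[0x04]=0x1a, mem[0x1a]=0xe2

MEM[0x1c,0x0a,0x04,0x1a] = 28 e2 1a e2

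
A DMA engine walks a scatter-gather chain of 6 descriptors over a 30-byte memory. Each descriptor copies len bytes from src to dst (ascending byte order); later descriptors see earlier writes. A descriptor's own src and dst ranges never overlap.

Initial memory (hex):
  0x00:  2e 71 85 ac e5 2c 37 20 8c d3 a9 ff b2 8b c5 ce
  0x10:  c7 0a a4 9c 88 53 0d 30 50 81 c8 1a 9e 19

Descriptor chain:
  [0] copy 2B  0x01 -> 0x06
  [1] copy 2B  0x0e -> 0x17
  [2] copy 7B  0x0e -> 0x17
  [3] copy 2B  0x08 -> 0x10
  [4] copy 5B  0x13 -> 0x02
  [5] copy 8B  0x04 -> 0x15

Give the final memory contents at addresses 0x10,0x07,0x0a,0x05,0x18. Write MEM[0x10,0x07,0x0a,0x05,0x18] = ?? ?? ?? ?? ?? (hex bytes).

MEM[0x10,0x07,0x0a,0x05,0x18] = 8c 85 a9 0d 85

[0] 0x01->0x06 len=2 : 71 85
[1] 0x0e->0x17 len=2 : c5 ce
[2] 0x0e->0x17 len=7 : c5 ce c7 0a a4 9c 88
[3] 0x08->0x10 len=2 : 8c d3
[4] 0x13->0x02 len=5 : 9c 88 53 0d c5
[5] 0x04->0x15 len=8 : 53 0d c5 85 8c d3 a9 ff
query mem[0x10]=0x8c, mem[0x07]=0x85, mem[0x0a]=0xa9, mem[0x05]=0x0d, mem[0x18]=0x85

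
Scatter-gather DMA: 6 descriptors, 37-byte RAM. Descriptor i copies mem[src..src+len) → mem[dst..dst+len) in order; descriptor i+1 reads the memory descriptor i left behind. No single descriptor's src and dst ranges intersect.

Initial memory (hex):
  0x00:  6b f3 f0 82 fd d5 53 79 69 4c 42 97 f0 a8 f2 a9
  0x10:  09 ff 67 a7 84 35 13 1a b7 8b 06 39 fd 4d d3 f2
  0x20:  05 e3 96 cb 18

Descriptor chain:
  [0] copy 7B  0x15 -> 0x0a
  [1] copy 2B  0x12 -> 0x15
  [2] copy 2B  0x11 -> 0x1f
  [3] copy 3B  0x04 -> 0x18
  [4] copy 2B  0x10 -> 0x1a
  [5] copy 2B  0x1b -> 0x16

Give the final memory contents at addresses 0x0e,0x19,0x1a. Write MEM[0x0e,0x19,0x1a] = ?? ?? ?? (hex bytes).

#0 dst[0x0a+7] := {0x35,0x13,0x1a,0xb7,0x8b,0x06,0x39}
#1 dst[0x15+2] := {0x67,0xa7}
#2 dst[0x1f+2] := {0xff,0x67}
#3 dst[0x18+3] := {0xfd,0xd5,0x53}
#4 dst[0x1a+2] := {0x39,0xff}
#5 dst[0x16+2] := {0xff,0xfd}
query mem[0x0e]=0x8b, mem[0x19]=0xd5, mem[0x1a]=0x39

MEM[0x0e,0x19,0x1a] = 8b d5 39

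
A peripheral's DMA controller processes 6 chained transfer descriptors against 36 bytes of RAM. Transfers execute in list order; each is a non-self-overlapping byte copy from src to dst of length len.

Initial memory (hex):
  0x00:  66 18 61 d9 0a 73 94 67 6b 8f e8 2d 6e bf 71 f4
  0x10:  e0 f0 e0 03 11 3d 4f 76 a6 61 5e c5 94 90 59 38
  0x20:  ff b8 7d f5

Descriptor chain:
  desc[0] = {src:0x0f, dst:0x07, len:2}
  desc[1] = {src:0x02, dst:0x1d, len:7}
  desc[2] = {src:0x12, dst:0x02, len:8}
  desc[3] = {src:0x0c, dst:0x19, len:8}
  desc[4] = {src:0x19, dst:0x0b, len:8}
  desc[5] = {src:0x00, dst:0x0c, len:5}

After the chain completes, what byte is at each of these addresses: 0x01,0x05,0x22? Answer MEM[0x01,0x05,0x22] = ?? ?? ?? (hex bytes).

MEM[0x01,0x05,0x22] = 18 3d f4

  after D0: wrote 2B at 0x07 = f4e0
  after D1: wrote 7B at 0x1d = 61d90a7394f4e0
  after D2: wrote 8B at 0x02 = e003113d4f76a661
  after D3: wrote 8B at 0x19 = 6ebf71f4e0f0e003
  after D4: wrote 8B at 0x0b = 6ebf71f4e0f0e003
  after D5: wrote 5B at 0x0c = 6618e00311
query mem[0x01]=0x18, mem[0x05]=0x3d, mem[0x22]=0xf4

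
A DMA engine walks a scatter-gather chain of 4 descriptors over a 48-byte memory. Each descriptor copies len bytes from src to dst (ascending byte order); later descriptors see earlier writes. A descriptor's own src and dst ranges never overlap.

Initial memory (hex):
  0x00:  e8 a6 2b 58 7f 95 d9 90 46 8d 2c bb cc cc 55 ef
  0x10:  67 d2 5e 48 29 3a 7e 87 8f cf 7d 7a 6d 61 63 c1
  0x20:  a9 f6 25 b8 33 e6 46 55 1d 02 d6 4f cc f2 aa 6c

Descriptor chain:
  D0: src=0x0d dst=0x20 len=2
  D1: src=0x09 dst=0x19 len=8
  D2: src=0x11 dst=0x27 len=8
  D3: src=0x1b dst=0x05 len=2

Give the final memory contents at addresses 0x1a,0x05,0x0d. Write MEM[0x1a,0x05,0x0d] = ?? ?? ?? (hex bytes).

MEM[0x1a,0x05,0x0d] = 2c bb cc

[0] 0x0d->0x20 len=2 : cc 55
[1] 0x09->0x19 len=8 : 8d 2c bb cc cc 55 ef 67
[2] 0x11->0x27 len=8 : d2 5e 48 29 3a 7e 87 8f
[3] 0x1b->0x05 len=2 : bb cc
query mem[0x1a]=0x2c, mem[0x05]=0xbb, mem[0x0d]=0xcc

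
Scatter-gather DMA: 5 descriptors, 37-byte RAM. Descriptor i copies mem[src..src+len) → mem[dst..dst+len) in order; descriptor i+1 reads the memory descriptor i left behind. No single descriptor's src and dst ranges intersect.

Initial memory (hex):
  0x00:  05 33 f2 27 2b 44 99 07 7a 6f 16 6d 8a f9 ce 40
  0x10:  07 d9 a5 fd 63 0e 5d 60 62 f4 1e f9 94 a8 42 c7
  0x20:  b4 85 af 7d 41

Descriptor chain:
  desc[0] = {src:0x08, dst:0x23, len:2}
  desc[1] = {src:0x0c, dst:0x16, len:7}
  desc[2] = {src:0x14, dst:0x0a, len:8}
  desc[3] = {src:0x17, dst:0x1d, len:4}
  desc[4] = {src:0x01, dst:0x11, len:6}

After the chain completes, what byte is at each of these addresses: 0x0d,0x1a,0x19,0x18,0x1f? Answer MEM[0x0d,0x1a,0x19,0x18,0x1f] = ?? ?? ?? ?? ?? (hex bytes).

[0] 0x08->0x23 len=2 : 7a 6f
[1] 0x0c->0x16 len=7 : 8a f9 ce 40 07 d9 a5
[2] 0x14->0x0a len=8 : 63 0e 8a f9 ce 40 07 d9
[3] 0x17->0x1d len=4 : f9 ce 40 07
[4] 0x01->0x11 len=6 : 33 f2 27 2b 44 99
query mem[0x0d]=0xf9, mem[0x1a]=0x07, mem[0x19]=0x40, mem[0x18]=0xce, mem[0x1f]=0x40

MEM[0x0d,0x1a,0x19,0x18,0x1f] = f9 07 40 ce 40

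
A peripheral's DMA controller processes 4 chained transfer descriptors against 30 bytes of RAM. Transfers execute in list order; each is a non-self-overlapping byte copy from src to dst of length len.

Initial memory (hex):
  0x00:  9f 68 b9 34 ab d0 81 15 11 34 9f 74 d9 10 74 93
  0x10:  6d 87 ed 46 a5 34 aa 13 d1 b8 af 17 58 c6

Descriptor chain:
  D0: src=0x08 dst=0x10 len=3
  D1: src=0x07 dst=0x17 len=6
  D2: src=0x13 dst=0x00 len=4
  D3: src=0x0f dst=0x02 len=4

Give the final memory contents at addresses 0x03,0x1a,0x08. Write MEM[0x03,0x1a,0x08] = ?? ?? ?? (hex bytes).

MEM[0x03,0x1a,0x08] = 11 9f 11

D0: mem[0x10..0x12] <- [11 34 9f]
D1: mem[0x17..0x1c] <- [15 11 34 9f 74 d9]
D2: mem[0x00..0x03] <- [46 a5 34 aa]
D3: mem[0x02..0x05] <- [93 11 34 9f]
query mem[0x03]=0x11, mem[0x1a]=0x9f, mem[0x08]=0x11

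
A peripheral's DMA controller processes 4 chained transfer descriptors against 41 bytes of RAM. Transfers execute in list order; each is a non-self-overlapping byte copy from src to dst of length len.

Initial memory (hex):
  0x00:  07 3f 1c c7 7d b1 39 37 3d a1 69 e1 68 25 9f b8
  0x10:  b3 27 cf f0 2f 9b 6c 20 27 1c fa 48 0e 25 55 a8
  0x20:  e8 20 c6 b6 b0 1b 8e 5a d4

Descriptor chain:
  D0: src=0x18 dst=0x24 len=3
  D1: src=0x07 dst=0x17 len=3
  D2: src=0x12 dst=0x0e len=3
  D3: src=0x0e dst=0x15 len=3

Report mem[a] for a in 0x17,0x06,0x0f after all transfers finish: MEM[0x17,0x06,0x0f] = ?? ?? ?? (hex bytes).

MEM[0x17,0x06,0x0f] = 2f 39 f0

D0: mem[0x24..0x26] <- [27 1c fa]
D1: mem[0x17..0x19] <- [37 3d a1]
D2: mem[0x0e..0x10] <- [cf f0 2f]
D3: mem[0x15..0x17] <- [cf f0 2f]
query mem[0x17]=0x2f, mem[0x06]=0x39, mem[0x0f]=0xf0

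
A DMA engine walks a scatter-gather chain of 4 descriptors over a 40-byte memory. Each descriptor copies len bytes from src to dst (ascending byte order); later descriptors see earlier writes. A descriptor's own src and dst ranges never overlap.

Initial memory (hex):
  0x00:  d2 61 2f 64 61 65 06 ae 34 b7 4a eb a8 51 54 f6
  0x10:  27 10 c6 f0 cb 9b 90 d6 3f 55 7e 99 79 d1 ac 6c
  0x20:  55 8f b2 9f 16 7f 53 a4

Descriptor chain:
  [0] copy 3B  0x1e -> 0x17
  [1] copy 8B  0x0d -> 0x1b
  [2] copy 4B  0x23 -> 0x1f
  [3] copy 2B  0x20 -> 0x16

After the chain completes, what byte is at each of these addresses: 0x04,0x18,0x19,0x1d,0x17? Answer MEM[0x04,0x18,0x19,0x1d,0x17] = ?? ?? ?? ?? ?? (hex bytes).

MEM[0x04,0x18,0x19,0x1d,0x17] = 61 6c 55 f6 7f

D0: mem[0x17..0x19] <- [ac 6c 55]
D1: mem[0x1b..0x22] <- [51 54 f6 27 10 c6 f0 cb]
D2: mem[0x1f..0x22] <- [9f 16 7f 53]
D3: mem[0x16..0x17] <- [16 7f]
query mem[0x04]=0x61, mem[0x18]=0x6c, mem[0x19]=0x55, mem[0x1d]=0xf6, mem[0x17]=0x7f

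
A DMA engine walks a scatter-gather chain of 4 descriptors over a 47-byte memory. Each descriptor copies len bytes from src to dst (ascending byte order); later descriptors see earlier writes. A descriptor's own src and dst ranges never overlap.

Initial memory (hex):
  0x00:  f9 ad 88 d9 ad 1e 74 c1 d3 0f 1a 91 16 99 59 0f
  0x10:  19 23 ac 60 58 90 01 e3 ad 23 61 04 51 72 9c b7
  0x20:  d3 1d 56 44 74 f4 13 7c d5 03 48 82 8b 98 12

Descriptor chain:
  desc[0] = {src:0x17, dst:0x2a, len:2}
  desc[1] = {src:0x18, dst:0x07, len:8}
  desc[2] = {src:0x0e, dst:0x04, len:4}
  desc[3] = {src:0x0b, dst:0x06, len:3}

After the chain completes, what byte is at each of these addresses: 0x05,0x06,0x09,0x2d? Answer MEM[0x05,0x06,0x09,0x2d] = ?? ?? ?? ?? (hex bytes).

#0 dst[0x2a+2] := {0xe3,0xad}
#1 dst[0x07+8] := {0xad,0x23,0x61,0x04,0x51,0x72,0x9c,0xb7}
#2 dst[0x04+4] := {0xb7,0x0f,0x19,0x23}
#3 dst[0x06+3] := {0x51,0x72,0x9c}
query mem[0x05]=0x0f, mem[0x06]=0x51, mem[0x09]=0x61, mem[0x2d]=0x98

MEM[0x05,0x06,0x09,0x2d] = 0f 51 61 98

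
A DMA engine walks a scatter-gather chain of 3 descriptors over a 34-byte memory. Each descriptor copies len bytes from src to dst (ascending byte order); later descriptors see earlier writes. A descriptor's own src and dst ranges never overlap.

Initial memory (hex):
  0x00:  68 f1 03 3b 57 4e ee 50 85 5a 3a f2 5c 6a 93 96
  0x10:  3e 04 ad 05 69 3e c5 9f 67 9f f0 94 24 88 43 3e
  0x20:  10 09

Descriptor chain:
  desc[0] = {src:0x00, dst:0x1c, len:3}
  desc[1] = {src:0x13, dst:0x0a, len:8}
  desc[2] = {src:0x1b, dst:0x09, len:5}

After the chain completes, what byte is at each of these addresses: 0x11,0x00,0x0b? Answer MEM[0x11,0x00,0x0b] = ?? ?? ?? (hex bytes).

MEM[0x11,0x00,0x0b] = f0 68 f1

  after D0: wrote 3B at 0x1c = 68f103
  after D1: wrote 8B at 0x0a = 05693ec59f679ff0
  after D2: wrote 5B at 0x09 = 9468f1033e
query mem[0x11]=0xf0, mem[0x00]=0x68, mem[0x0b]=0xf1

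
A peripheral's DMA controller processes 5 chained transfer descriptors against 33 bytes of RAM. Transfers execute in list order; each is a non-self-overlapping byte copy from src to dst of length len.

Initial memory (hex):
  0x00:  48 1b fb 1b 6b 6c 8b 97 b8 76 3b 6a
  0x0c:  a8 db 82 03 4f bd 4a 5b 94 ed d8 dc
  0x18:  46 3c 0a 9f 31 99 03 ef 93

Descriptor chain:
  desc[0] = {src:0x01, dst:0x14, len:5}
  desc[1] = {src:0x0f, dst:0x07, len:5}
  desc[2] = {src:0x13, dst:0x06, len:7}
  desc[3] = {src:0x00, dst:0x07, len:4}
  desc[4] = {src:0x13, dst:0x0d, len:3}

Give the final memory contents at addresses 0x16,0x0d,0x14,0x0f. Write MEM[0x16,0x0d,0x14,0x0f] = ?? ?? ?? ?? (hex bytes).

MEM[0x16,0x0d,0x14,0x0f] = 1b 5b 1b fb

D0: mem[0x14..0x18] <- [1b fb 1b 6b 6c]
D1: mem[0x07..0x0b] <- [03 4f bd 4a 5b]
D2: mem[0x06..0x0c] <- [5b 1b fb 1b 6b 6c 3c]
D3: mem[0x07..0x0a] <- [48 1b fb 1b]
D4: mem[0x0d..0x0f] <- [5b 1b fb]
query mem[0x16]=0x1b, mem[0x0d]=0x5b, mem[0x14]=0x1b, mem[0x0f]=0xfb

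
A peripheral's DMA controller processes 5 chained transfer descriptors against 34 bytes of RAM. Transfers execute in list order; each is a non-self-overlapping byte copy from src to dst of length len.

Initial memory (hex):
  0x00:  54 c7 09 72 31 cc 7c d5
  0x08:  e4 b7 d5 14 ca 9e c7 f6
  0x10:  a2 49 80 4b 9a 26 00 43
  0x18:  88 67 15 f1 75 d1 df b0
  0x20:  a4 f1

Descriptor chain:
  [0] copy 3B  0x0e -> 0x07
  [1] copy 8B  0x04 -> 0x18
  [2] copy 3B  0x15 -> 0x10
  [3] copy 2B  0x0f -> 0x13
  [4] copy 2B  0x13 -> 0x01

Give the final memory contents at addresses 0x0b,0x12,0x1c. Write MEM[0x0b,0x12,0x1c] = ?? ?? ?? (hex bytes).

D0: mem[0x07..0x09] <- [c7 f6 a2]
D1: mem[0x18..0x1f] <- [31 cc 7c c7 f6 a2 d5 14]
D2: mem[0x10..0x12] <- [26 00 43]
D3: mem[0x13..0x14] <- [f6 26]
D4: mem[0x01..0x02] <- [f6 26]
query mem[0x0b]=0x14, mem[0x12]=0x43, mem[0x1c]=0xf6

MEM[0x0b,0x12,0x1c] = 14 43 f6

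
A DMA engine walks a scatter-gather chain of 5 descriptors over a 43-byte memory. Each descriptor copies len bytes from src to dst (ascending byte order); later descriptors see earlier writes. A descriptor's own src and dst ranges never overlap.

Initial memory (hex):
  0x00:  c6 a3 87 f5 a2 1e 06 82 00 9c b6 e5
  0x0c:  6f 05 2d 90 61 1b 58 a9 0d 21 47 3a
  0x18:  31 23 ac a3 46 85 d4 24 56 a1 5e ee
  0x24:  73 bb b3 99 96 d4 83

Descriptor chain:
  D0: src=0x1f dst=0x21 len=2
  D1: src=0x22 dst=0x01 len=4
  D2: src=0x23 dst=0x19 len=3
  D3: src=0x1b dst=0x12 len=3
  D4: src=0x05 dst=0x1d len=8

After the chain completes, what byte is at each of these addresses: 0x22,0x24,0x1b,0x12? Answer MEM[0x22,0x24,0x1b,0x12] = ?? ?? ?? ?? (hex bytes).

MEM[0x22,0x24,0x1b,0x12] = b6 6f bb bb

#0 dst[0x21+2] := {0x24,0x56}
#1 dst[0x01+4] := {0x56,0xee,0x73,0xbb}
#2 dst[0x19+3] := {0xee,0x73,0xbb}
#3 dst[0x12+3] := {0xbb,0x46,0x85}
#4 dst[0x1d+8] := {0x1e,0x06,0x82,0x00,0x9c,0xb6,0xe5,0x6f}
query mem[0x22]=0xb6, mem[0x24]=0x6f, mem[0x1b]=0xbb, mem[0x12]=0xbb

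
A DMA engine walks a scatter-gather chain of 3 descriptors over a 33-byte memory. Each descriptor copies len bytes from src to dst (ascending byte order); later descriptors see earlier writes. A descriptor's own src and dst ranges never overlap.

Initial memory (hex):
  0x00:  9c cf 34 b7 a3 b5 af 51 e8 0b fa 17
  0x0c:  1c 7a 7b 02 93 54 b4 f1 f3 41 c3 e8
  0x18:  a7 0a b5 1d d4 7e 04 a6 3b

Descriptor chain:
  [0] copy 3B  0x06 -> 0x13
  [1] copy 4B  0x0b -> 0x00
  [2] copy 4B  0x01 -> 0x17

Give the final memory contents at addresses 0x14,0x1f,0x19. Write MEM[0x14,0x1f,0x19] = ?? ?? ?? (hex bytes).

  after D0: wrote 3B at 0x13 = af51e8
  after D1: wrote 4B at 0x00 = 171c7a7b
  after D2: wrote 4B at 0x17 = 1c7a7ba3
query mem[0x14]=0x51, mem[0x1f]=0xa6, mem[0x19]=0x7b

MEM[0x14,0x1f,0x19] = 51 a6 7b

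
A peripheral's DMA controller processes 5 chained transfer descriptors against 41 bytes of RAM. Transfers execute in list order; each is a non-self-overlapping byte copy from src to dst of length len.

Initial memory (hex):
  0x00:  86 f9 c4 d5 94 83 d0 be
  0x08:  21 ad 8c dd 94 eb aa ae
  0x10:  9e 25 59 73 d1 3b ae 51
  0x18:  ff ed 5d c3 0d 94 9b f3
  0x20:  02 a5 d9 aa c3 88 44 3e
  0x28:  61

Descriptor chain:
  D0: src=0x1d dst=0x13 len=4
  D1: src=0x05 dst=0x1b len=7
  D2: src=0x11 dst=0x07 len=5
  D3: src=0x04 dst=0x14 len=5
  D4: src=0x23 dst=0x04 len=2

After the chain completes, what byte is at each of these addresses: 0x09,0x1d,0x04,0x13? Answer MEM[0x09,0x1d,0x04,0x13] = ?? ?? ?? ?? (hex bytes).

D0: mem[0x13..0x16] <- [94 9b f3 02]
D1: mem[0x1b..0x21] <- [83 d0 be 21 ad 8c dd]
D2: mem[0x07..0x0b] <- [25 59 94 9b f3]
D3: mem[0x14..0x18] <- [94 83 d0 25 59]
D4: mem[0x04..0x05] <- [aa c3]
query mem[0x09]=0x94, mem[0x1d]=0xbe, mem[0x04]=0xaa, mem[0x13]=0x94

MEM[0x09,0x1d,0x04,0x13] = 94 be aa 94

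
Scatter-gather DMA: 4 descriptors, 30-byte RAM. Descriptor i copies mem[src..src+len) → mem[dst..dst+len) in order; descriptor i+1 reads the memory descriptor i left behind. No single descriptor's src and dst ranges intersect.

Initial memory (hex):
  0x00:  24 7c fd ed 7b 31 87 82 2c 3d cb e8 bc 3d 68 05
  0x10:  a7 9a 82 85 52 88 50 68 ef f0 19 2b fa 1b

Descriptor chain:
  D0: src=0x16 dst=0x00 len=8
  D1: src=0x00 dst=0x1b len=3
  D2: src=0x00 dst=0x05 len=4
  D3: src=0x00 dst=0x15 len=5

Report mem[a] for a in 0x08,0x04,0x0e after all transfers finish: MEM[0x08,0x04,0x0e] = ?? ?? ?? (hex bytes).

#0 dst[0x00+8] := {0x50,0x68,0xef,0xf0,0x19,0x2b,0xfa,0x1b}
#1 dst[0x1b+3] := {0x50,0x68,0xef}
#2 dst[0x05+4] := {0x50,0x68,0xef,0xf0}
#3 dst[0x15+5] := {0x50,0x68,0xef,0xf0,0x19}
query mem[0x08]=0xf0, mem[0x04]=0x19, mem[0x0e]=0x68

MEM[0x08,0x04,0x0e] = f0 19 68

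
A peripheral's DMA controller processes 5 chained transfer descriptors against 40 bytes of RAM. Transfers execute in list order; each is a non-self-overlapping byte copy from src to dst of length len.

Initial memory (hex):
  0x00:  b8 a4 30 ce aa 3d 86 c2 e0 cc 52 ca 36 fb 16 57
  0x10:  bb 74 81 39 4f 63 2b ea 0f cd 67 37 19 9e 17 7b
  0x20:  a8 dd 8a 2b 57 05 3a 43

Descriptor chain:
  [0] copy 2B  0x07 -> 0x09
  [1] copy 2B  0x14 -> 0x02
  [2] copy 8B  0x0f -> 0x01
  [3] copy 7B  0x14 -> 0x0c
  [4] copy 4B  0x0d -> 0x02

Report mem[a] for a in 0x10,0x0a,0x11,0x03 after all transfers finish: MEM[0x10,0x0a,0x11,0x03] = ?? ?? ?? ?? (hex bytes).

MEM[0x10,0x0a,0x11,0x03] = 0f e0 cd 2b

D0: mem[0x09..0x0a] <- [c2 e0]
D1: mem[0x02..0x03] <- [4f 63]
D2: mem[0x01..0x08] <- [57 bb 74 81 39 4f 63 2b]
D3: mem[0x0c..0x12] <- [4f 63 2b ea 0f cd 67]
D4: mem[0x02..0x05] <- [63 2b ea 0f]
query mem[0x10]=0x0f, mem[0x0a]=0xe0, mem[0x11]=0xcd, mem[0x03]=0x2b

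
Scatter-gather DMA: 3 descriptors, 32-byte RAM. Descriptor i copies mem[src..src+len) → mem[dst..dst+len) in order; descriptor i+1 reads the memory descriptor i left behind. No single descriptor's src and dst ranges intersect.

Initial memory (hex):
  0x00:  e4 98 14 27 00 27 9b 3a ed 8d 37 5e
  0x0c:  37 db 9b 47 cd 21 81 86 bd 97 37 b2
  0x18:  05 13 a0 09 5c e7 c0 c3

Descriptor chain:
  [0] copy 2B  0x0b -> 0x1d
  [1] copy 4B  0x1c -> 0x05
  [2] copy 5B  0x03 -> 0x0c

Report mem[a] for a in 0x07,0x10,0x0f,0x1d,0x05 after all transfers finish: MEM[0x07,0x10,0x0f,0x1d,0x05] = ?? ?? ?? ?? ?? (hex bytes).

  after D0: wrote 2B at 0x1d = 5e37
  after D1: wrote 4B at 0x05 = 5c5e37c3
  after D2: wrote 5B at 0x0c = 27005c5e37
query mem[0x07]=0x37, mem[0x10]=0x37, mem[0x0f]=0x5e, mem[0x1d]=0x5e, mem[0x05]=0x5c

MEM[0x07,0x10,0x0f,0x1d,0x05] = 37 37 5e 5e 5c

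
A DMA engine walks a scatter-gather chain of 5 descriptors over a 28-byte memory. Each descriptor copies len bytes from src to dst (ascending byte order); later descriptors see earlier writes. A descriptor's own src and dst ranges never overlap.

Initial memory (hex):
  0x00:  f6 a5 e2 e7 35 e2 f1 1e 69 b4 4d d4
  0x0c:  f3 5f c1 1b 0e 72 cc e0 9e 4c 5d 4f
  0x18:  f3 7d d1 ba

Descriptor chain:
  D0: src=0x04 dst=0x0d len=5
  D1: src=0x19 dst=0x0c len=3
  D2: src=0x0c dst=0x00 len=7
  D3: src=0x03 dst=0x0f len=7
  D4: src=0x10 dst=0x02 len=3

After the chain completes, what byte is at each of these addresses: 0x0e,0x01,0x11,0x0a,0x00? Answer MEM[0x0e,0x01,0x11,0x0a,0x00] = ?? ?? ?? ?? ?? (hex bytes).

MEM[0x0e,0x01,0x11,0x0a,0x00] = ba d1 69 4d 7d

  after D0: wrote 5B at 0x0d = 35e2f11e69
  after D1: wrote 3B at 0x0c = 7dd1ba
  after D2: wrote 7B at 0x00 = 7dd1baf11e69cc
  after D3: wrote 7B at 0x0f = f11e69cc1e69b4
  after D4: wrote 3B at 0x02 = 1e69cc
query mem[0x0e]=0xba, mem[0x01]=0xd1, mem[0x11]=0x69, mem[0x0a]=0x4d, mem[0x00]=0x7d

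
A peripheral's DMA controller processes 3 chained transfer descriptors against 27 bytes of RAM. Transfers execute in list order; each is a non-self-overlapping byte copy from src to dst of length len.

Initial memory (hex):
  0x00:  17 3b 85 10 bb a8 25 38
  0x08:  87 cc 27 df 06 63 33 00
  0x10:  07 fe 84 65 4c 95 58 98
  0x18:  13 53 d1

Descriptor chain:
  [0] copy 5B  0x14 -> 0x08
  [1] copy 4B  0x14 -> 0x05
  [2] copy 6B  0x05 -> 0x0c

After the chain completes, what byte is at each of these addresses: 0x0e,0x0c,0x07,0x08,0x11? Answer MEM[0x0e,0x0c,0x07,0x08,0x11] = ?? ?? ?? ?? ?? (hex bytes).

[0] 0x14->0x08 len=5 : 4c 95 58 98 13
[1] 0x14->0x05 len=4 : 4c 95 58 98
[2] 0x05->0x0c len=6 : 4c 95 58 98 95 58
query mem[0x0e]=0x58, mem[0x0c]=0x4c, mem[0x07]=0x58, mem[0x08]=0x98, mem[0x11]=0x58

MEM[0x0e,0x0c,0x07,0x08,0x11] = 58 4c 58 98 58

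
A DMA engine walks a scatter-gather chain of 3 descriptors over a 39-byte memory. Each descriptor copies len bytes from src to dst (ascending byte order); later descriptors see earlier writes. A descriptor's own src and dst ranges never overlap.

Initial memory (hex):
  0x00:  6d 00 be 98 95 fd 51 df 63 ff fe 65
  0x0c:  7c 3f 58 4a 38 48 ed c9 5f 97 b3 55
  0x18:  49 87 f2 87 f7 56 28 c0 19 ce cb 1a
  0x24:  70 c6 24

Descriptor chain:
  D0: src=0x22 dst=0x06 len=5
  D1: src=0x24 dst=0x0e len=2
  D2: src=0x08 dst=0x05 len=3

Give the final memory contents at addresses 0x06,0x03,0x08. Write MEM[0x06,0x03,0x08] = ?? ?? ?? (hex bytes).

D0: mem[0x06..0x0a] <- [cb 1a 70 c6 24]
D1: mem[0x0e..0x0f] <- [70 c6]
D2: mem[0x05..0x07] <- [70 c6 24]
query mem[0x06]=0xc6, mem[0x03]=0x98, mem[0x08]=0x70

MEM[0x06,0x03,0x08] = c6 98 70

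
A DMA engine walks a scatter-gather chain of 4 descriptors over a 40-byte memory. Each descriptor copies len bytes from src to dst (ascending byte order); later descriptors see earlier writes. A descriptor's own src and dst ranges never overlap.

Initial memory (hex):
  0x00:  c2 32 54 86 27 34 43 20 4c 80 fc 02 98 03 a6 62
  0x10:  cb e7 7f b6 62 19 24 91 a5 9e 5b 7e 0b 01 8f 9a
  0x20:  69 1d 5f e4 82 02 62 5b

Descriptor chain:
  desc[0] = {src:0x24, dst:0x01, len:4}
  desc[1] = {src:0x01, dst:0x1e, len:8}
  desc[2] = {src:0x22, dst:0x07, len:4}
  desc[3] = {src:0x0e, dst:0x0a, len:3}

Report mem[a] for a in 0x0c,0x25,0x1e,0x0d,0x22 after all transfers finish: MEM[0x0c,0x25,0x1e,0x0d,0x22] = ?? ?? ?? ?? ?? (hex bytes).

MEM[0x0c,0x25,0x1e,0x0d,0x22] = cb 4c 82 03 34

[0] 0x24->0x01 len=4 : 82 02 62 5b
[1] 0x01->0x1e len=8 : 82 02 62 5b 34 43 20 4c
[2] 0x22->0x07 len=4 : 34 43 20 4c
[3] 0x0e->0x0a len=3 : a6 62 cb
query mem[0x0c]=0xcb, mem[0x25]=0x4c, mem[0x1e]=0x82, mem[0x0d]=0x03, mem[0x22]=0x34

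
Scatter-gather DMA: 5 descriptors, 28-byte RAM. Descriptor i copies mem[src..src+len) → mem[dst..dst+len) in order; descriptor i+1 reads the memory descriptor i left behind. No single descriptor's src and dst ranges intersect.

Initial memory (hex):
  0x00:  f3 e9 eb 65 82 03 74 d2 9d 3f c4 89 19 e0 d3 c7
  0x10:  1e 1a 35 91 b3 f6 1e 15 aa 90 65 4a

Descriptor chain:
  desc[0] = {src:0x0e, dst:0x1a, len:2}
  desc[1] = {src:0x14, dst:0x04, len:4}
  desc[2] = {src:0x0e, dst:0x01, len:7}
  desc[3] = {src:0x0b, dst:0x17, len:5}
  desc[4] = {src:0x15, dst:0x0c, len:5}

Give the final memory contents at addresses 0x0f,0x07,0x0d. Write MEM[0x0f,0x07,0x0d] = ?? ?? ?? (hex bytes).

[0] 0x0e->0x1a len=2 : d3 c7
[1] 0x14->0x04 len=4 : b3 f6 1e 15
[2] 0x0e->0x01 len=7 : d3 c7 1e 1a 35 91 b3
[3] 0x0b->0x17 len=5 : 89 19 e0 d3 c7
[4] 0x15->0x0c len=5 : f6 1e 89 19 e0
query mem[0x0f]=0x19, mem[0x07]=0xb3, mem[0x0d]=0x1e

MEM[0x0f,0x07,0x0d] = 19 b3 1e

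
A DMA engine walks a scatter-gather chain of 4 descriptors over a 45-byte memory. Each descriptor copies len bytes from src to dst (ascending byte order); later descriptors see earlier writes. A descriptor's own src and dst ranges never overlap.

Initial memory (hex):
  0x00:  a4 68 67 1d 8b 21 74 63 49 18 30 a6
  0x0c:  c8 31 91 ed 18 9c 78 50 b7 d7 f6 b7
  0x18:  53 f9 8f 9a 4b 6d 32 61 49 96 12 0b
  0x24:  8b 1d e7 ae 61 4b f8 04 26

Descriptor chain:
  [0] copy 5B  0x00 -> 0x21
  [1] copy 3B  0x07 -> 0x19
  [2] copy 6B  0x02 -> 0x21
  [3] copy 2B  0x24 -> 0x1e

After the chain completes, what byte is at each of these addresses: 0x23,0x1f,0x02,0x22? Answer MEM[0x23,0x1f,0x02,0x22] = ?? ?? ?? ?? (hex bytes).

D0: mem[0x21..0x25] <- [a4 68 67 1d 8b]
D1: mem[0x19..0x1b] <- [63 49 18]
D2: mem[0x21..0x26] <- [67 1d 8b 21 74 63]
D3: mem[0x1e..0x1f] <- [21 74]
query mem[0x23]=0x8b, mem[0x1f]=0x74, mem[0x02]=0x67, mem[0x22]=0x1d

MEM[0x23,0x1f,0x02,0x22] = 8b 74 67 1d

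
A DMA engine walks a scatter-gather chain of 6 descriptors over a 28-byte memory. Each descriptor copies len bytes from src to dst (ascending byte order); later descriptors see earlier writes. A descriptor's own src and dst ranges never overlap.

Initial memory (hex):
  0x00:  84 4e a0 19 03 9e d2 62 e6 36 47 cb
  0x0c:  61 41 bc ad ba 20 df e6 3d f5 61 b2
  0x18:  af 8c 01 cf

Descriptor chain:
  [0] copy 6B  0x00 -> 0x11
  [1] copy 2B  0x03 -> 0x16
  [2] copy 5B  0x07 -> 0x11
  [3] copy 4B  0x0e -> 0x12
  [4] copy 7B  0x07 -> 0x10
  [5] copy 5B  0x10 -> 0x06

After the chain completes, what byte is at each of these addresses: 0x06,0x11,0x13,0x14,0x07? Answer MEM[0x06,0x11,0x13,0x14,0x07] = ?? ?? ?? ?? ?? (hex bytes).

MEM[0x06,0x11,0x13,0x14,0x07] = 62 e6 47 cb e6

D0: mem[0x11..0x16] <- [84 4e a0 19 03 9e]
D1: mem[0x16..0x17] <- [19 03]
D2: mem[0x11..0x15] <- [62 e6 36 47 cb]
D3: mem[0x12..0x15] <- [bc ad ba 62]
D4: mem[0x10..0x16] <- [62 e6 36 47 cb 61 41]
D5: mem[0x06..0x0a] <- [62 e6 36 47 cb]
query mem[0x06]=0x62, mem[0x11]=0xe6, mem[0x13]=0x47, mem[0x14]=0xcb, mem[0x07]=0xe6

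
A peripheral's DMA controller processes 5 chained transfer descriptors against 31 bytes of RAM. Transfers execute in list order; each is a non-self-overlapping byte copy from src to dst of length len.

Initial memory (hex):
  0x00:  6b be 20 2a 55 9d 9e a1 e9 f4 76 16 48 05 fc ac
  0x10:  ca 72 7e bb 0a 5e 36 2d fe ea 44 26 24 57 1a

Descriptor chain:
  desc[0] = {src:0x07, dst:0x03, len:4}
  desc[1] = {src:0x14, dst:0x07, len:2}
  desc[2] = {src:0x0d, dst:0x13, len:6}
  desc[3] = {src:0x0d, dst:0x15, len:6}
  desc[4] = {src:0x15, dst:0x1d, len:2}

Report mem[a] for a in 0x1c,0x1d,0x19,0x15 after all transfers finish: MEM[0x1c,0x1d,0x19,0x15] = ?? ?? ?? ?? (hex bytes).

#0 dst[0x03+4] := {0xa1,0xe9,0xf4,0x76}
#1 dst[0x07+2] := {0x0a,0x5e}
#2 dst[0x13+6] := {0x05,0xfc,0xac,0xca,0x72,0x7e}
#3 dst[0x15+6] := {0x05,0xfc,0xac,0xca,0x72,0x7e}
#4 dst[0x1d+2] := {0x05,0xfc}
query mem[0x1c]=0x24, mem[0x1d]=0x05, mem[0x19]=0x72, mem[0x15]=0x05

MEM[0x1c,0x1d,0x19,0x15] = 24 05 72 05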